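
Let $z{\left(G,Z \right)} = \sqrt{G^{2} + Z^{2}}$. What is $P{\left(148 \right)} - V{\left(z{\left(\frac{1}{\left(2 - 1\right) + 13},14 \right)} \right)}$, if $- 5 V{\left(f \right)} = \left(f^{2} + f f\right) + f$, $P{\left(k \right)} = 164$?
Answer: $\frac{118777}{490} + \frac{\sqrt{38417}}{70} \approx 245.2$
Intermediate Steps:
$V{\left(f \right)} = - \frac{2 f^{2}}{5} - \frac{f}{5}$ ($V{\left(f \right)} = - \frac{\left(f^{2} + f f\right) + f}{5} = - \frac{\left(f^{2} + f^{2}\right) + f}{5} = - \frac{2 f^{2} + f}{5} = - \frac{f + 2 f^{2}}{5} = - \frac{2 f^{2}}{5} - \frac{f}{5}$)
$P{\left(148 \right)} - V{\left(z{\left(\frac{1}{\left(2 - 1\right) + 13},14 \right)} \right)} = 164 - - \frac{\sqrt{\left(\frac{1}{\left(2 - 1\right) + 13}\right)^{2} + 14^{2}} \left(1 + 2 \sqrt{\left(\frac{1}{\left(2 - 1\right) + 13}\right)^{2} + 14^{2}}\right)}{5} = 164 - - \frac{\sqrt{\left(\frac{1}{\left(2 - 1\right) + 13}\right)^{2} + 196} \left(1 + 2 \sqrt{\left(\frac{1}{\left(2 - 1\right) + 13}\right)^{2} + 196}\right)}{5} = 164 - - \frac{\sqrt{\left(\frac{1}{1 + 13}\right)^{2} + 196} \left(1 + 2 \sqrt{\left(\frac{1}{1 + 13}\right)^{2} + 196}\right)}{5} = 164 - - \frac{\sqrt{\left(\frac{1}{14}\right)^{2} + 196} \left(1 + 2 \sqrt{\left(\frac{1}{14}\right)^{2} + 196}\right)}{5} = 164 - - \frac{\sqrt{\frac{1}{196} + 196} \left(1 + 2 \sqrt{\frac{1}{196} + 196}\right)}{5} = 164 - - \frac{\sqrt{\frac{38417}{196}} \left(1 + 2 \sqrt{\frac{38417}{196}}\right)}{5} = 164 - - \frac{\frac{\sqrt{38417}}{14} \left(1 + 2 \frac{\sqrt{38417}}{14}\right)}{5} = 164 - - \frac{\frac{\sqrt{38417}}{14} \left(1 + \frac{\sqrt{38417}}{7}\right)}{5} = 164 - - \frac{\sqrt{38417} \left(1 + \frac{\sqrt{38417}}{7}\right)}{70} = 164 + \frac{\sqrt{38417} \left(1 + \frac{\sqrt{38417}}{7}\right)}{70}$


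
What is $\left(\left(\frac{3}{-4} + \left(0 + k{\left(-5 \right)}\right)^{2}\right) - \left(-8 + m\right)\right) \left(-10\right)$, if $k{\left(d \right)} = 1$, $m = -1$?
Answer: $- \frac{185}{2} \approx -92.5$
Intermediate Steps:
$\left(\left(\frac{3}{-4} + \left(0 + k{\left(-5 \right)}\right)^{2}\right) - \left(-8 + m\right)\right) \left(-10\right) = \left(\left(\frac{3}{-4} + \left(0 + 1\right)^{2}\right) + \left(8 - -1\right)\right) \left(-10\right) = \left(\left(3 \left(- \frac{1}{4}\right) + 1^{2}\right) + \left(8 + 1\right)\right) \left(-10\right) = \left(\left(- \frac{3}{4} + 1\right) + 9\right) \left(-10\right) = \left(\frac{1}{4} + 9\right) \left(-10\right) = \frac{37}{4} \left(-10\right) = - \frac{185}{2}$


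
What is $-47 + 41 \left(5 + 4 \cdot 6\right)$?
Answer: $1142$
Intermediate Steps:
$-47 + 41 \left(5 + 4 \cdot 6\right) = -47 + 41 \left(5 + 24\right) = -47 + 41 \cdot 29 = -47 + 1189 = 1142$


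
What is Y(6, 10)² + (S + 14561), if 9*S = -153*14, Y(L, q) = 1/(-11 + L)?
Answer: 358076/25 ≈ 14323.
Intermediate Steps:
S = -238 (S = (-153*14)/9 = (⅑)*(-2142) = -238)
Y(6, 10)² + (S + 14561) = (1/(-11 + 6))² + (-238 + 14561) = (1/(-5))² + 14323 = (-⅕)² + 14323 = 1/25 + 14323 = 358076/25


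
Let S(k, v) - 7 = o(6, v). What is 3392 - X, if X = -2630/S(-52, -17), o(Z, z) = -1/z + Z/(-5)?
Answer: 956383/249 ≈ 3840.9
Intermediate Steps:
o(Z, z) = -1/z - Z/5 (o(Z, z) = -1/z + Z*(-1/5) = -1/z - Z/5)
S(k, v) = 29/5 - 1/v (S(k, v) = 7 + (-1/v - 1/5*6) = 7 + (-1/v - 6/5) = 7 + (-6/5 - 1/v) = 29/5 - 1/v)
X = -111775/249 (X = -2630/(29/5 - 1/(-17)) = -2630/(29/5 - 1*(-1/17)) = -2630/(29/5 + 1/17) = -2630/498/85 = -2630*85/498 = -111775/249 ≈ -448.90)
3392 - X = 3392 - 1*(-111775/249) = 3392 + 111775/249 = 956383/249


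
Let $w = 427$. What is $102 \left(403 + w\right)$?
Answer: $84660$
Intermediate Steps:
$102 \left(403 + w\right) = 102 \left(403 + 427\right) = 102 \cdot 830 = 84660$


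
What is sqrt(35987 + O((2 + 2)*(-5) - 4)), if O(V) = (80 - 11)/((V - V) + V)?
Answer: sqrt(575746)/4 ≈ 189.69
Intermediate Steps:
O(V) = 69/V (O(V) = 69/(0 + V) = 69/V)
sqrt(35987 + O((2 + 2)*(-5) - 4)) = sqrt(35987 + 69/((2 + 2)*(-5) - 4)) = sqrt(35987 + 69/(4*(-5) - 4)) = sqrt(35987 + 69/(-20 - 4)) = sqrt(35987 + 69/(-24)) = sqrt(35987 + 69*(-1/24)) = sqrt(35987 - 23/8) = sqrt(287873/8) = sqrt(575746)/4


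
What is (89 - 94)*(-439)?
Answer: 2195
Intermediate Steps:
(89 - 94)*(-439) = -5*(-439) = 2195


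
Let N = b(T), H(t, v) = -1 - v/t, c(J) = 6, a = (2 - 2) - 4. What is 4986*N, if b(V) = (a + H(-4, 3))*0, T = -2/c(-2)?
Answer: 0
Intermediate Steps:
a = -4 (a = 0 - 4 = -4)
H(t, v) = -1 - v/t
T = -⅓ (T = -2/6 = -2*⅙ = -⅓ ≈ -0.33333)
b(V) = 0 (b(V) = (-4 + (-1*(-4) - 1*3)/(-4))*0 = (-4 - (4 - 3)/4)*0 = (-4 - ¼*1)*0 = (-4 - ¼)*0 = -17/4*0 = 0)
N = 0
4986*N = 4986*0 = 0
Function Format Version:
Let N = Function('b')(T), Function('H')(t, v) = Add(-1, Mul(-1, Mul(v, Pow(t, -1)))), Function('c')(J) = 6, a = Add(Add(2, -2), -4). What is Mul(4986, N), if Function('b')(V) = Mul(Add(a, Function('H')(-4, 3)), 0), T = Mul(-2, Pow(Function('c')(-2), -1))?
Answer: 0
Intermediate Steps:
a = -4 (a = Add(0, -4) = -4)
Function('H')(t, v) = Add(-1, Mul(-1, v, Pow(t, -1)))
T = Rational(-1, 3) (T = Mul(-2, Pow(6, -1)) = Mul(-2, Rational(1, 6)) = Rational(-1, 3) ≈ -0.33333)
Function('b')(V) = 0 (Function('b')(V) = Mul(Add(-4, Mul(Pow(-4, -1), Add(Mul(-1, -4), Mul(-1, 3)))), 0) = Mul(Add(-4, Mul(Rational(-1, 4), Add(4, -3))), 0) = Mul(Add(-4, Mul(Rational(-1, 4), 1)), 0) = Mul(Add(-4, Rational(-1, 4)), 0) = Mul(Rational(-17, 4), 0) = 0)
N = 0
Mul(4986, N) = Mul(4986, 0) = 0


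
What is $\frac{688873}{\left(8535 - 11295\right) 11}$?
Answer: $- \frac{29951}{1320} \approx -22.69$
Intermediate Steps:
$\frac{688873}{\left(8535 - 11295\right) 11} = \frac{688873}{\left(-2760\right) 11} = \frac{688873}{-30360} = 688873 \left(- \frac{1}{30360}\right) = - \frac{29951}{1320}$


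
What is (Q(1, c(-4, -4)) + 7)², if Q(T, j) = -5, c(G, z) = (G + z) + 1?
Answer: 4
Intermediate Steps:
c(G, z) = 1 + G + z
(Q(1, c(-4, -4)) + 7)² = (-5 + 7)² = 2² = 4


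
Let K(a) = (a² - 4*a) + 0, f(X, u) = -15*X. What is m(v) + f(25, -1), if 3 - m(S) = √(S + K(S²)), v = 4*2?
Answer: -372 - 2*√962 ≈ -434.03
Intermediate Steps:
v = 8
K(a) = a² - 4*a
m(S) = 3 - √(S + S²*(-4 + S²))
m(v) + f(25, -1) = (3 - √(8*(1 + 8*(-4 + 8²)))) - 15*25 = (3 - √(8*(1 + 8*(-4 + 64)))) - 375 = (3 - √(8*(1 + 8*60))) - 375 = (3 - √(8*(1 + 480))) - 375 = (3 - √(8*481)) - 375 = (3 - √3848) - 375 = (3 - 2*√962) - 375 = -372 - 2*√962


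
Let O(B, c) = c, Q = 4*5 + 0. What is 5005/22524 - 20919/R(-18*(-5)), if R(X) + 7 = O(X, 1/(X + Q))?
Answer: 51833600005/17320956 ≈ 2992.5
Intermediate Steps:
Q = 20 (Q = 20 + 0 = 20)
R(X) = -7 + 1/(20 + X) (R(X) = -7 + 1/(X + 20) = -7 + 1/(20 + X))
5005/22524 - 20919/R(-18*(-5)) = 5005/22524 - 20919*(20 - 18*(-5))/(-139 - (-126)*(-5)) = 5005*(1/22524) - 20919*(20 + 90)/(-139 - 7*90) = 5005/22524 - 20919*110/(-139 - 630) = 5005/22524 - 20919/((1/110)*(-769)) = 5005/22524 - 20919/(-769/110) = 5005/22524 - 20919*(-110/769) = 5005/22524 + 2301090/769 = 51833600005/17320956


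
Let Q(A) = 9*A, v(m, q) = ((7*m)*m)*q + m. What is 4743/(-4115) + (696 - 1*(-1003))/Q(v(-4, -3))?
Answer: -4300993/2518380 ≈ -1.7078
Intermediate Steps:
v(m, q) = m + 7*q*m**2 (v(m, q) = (7*m**2)*q + m = 7*q*m**2 + m = m + 7*q*m**2)
4743/(-4115) + (696 - 1*(-1003))/Q(v(-4, -3)) = 4743/(-4115) + (696 - 1*(-1003))/((9*(-4*(1 + 7*(-4)*(-3))))) = 4743*(-1/4115) + (696 + 1003)/((9*(-4*(1 + 84)))) = -4743/4115 + 1699/((9*(-4*85))) = -4743/4115 + 1699/((9*(-340))) = -4743/4115 + 1699/(-3060) = -4743/4115 + 1699*(-1/3060) = -4743/4115 - 1699/3060 = -4300993/2518380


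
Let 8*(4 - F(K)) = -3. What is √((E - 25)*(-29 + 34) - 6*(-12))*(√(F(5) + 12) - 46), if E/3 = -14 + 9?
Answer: 2*I*√2*(-184 + √262) ≈ -474.65*I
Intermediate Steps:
E = -15 (E = 3*(-14 + 9) = 3*(-5) = -15)
F(K) = 35/8 (F(K) = 4 - ⅛*(-3) = 4 + 3/8 = 35/8)
√((E - 25)*(-29 + 34) - 6*(-12))*(√(F(5) + 12) - 46) = √((-15 - 25)*(-29 + 34) - 6*(-12))*(√(35/8 + 12) - 46) = √(-40*5 + 72)*(√(131/8) - 46) = √(-200 + 72)*(√262/4 - 46) = √(-128)*(-46 + √262/4) = (8*I*√2)*(-46 + √262/4) = 8*I*√2*(-46 + √262/4)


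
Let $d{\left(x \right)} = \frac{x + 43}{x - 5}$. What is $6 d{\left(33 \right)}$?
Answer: $\frac{114}{7} \approx 16.286$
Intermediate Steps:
$d{\left(x \right)} = \frac{43 + x}{-5 + x}$
$6 d{\left(33 \right)} = 6 \frac{43 + 33}{-5 + 33} = 6 \cdot \frac{1}{28} \cdot 76 = 6 \cdot \frac{19}{7} = \frac{114}{7}$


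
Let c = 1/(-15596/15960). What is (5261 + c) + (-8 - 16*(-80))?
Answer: 3638311/557 ≈ 6532.0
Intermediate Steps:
c = -570/557 (c = 1/(-15596*1/15960) = 1/(-557/570) = -570/557 ≈ -1.0233)
(5261 + c) + (-8 - 16*(-80)) = (5261 - 570/557) + (-8 - 16*(-80)) = 2929807/557 + (-8 + 1280) = 2929807/557 + 1272 = 3638311/557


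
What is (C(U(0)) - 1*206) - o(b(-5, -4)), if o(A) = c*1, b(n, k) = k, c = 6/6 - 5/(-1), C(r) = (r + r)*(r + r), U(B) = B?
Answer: -212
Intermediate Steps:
C(r) = 4*r**2 (C(r) = (2*r)*(2*r) = 4*r**2)
c = 6 (c = 6*(1/6) - 5*(-1) = 1 + 5 = 6)
o(A) = 6 (o(A) = 6*1 = 6)
(C(U(0)) - 1*206) - o(b(-5, -4)) = (4*0**2 - 1*206) - 1*6 = (4*0 - 206) - 6 = (0 - 206) - 6 = -206 - 6 = -212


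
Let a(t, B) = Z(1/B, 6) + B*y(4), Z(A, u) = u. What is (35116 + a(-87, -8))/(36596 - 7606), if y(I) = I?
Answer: 3509/2899 ≈ 1.2104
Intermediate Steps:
a(t, B) = 6 + 4*B (a(t, B) = 6 + B*4 = 6 + 4*B)
(35116 + a(-87, -8))/(36596 - 7606) = (35116 + (6 + 4*(-8)))/(36596 - 7606) = (35116 + (6 - 32))/28990 = (35116 - 26)*(1/28990) = 35090*(1/28990) = 3509/2899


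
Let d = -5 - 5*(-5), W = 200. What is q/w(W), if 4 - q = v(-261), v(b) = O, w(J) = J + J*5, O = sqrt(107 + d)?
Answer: 1/300 - sqrt(127)/1200 ≈ -0.0060579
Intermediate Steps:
d = 20 (d = -5 + 25 = 20)
O = sqrt(127) (O = sqrt(107 + 20) = sqrt(127) ≈ 11.269)
w(J) = 6*J (w(J) = J + 5*J = 6*J)
v(b) = sqrt(127)
q = 4 - sqrt(127) ≈ -7.2694
q/w(W) = (4 - sqrt(127))/((6*200)) = (4 - sqrt(127))/1200 = (4 - sqrt(127))*(1/1200) = 1/300 - sqrt(127)/1200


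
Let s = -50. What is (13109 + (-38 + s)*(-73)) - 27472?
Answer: -7939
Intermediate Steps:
(13109 + (-38 + s)*(-73)) - 27472 = (13109 + (-38 - 50)*(-73)) - 27472 = (13109 - 88*(-73)) - 27472 = (13109 + 6424) - 27472 = 19533 - 27472 = -7939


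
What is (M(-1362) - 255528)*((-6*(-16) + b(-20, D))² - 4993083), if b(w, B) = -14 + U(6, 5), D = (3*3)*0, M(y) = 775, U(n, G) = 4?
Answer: 1270118720311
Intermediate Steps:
D = 0 (D = 9*0 = 0)
b(w, B) = -10 (b(w, B) = -14 + 4 = -10)
(M(-1362) - 255528)*((-6*(-16) + b(-20, D))² - 4993083) = (775 - 255528)*((-6*(-16) - 10)² - 4993083) = -254753*((96 - 10)² - 4993083) = -254753*(86² - 4993083) = -254753*(7396 - 4993083) = -254753*(-4985687) = 1270118720311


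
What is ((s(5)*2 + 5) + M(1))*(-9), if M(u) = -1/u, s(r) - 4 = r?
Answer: -198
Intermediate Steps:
s(r) = 4 + r
((s(5)*2 + 5) + M(1))*(-9) = (((4 + 5)*2 + 5) - 1/1)*(-9) = ((9*2 + 5) - 1*1)*(-9) = ((18 + 5) - 1)*(-9) = (23 - 1)*(-9) = 22*(-9) = -198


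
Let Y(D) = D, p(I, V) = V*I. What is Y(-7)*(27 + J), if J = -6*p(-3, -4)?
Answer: 315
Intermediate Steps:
p(I, V) = I*V
J = -72 (J = -(-18)*(-4) = -6*12 = -72)
Y(-7)*(27 + J) = -7*(27 - 72) = -7*(-45) = 315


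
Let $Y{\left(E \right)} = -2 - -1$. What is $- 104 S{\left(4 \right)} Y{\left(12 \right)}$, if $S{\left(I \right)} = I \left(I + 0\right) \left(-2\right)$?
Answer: $-3328$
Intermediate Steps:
$S{\left(I \right)} = - 2 I^{2}$ ($S{\left(I \right)} = I I \left(-2\right) = I^{2} \left(-2\right) = - 2 I^{2}$)
$Y{\left(E \right)} = -1$ ($Y{\left(E \right)} = -2 + 1 = -1$)
$- 104 S{\left(4 \right)} Y{\left(12 \right)} = - 104 \left(- 2 \cdot 4^{2}\right) \left(-1\right) = - 104 \left(\left(-2\right) 16\right) \left(-1\right) = \left(-104\right) \left(-32\right) \left(-1\right) = 3328 \left(-1\right) = -3328$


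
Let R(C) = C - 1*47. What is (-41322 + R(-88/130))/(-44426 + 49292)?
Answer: -896343/105430 ≈ -8.5018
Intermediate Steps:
R(C) = -47 + C (R(C) = C - 47 = -47 + C)
(-41322 + R(-88/130))/(-44426 + 49292) = (-41322 + (-47 - 88/130))/(-44426 + 49292) = (-41322 + (-47 - 88*1/130))/4866 = (-41322 + (-47 - 44/65))*(1/4866) = (-41322 - 3099/65)*(1/4866) = -2689029/65*1/4866 = -896343/105430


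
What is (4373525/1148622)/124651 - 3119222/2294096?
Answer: -111647610894268571/82115377453909128 ≈ -1.3596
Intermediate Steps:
(4373525/1148622)/124651 - 3119222/2294096 = (4373525*(1/1148622))*(1/124651) - 3119222*1/2294096 = (4373525/1148622)*(1/124651) - 1559611/1147048 = 4373525/143176880922 - 1559611/1147048 = -111647610894268571/82115377453909128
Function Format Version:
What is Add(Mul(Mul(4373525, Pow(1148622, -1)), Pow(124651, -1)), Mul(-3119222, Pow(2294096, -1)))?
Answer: Rational(-111647610894268571, 82115377453909128) ≈ -1.3596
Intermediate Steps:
Add(Mul(Mul(4373525, Pow(1148622, -1)), Pow(124651, -1)), Mul(-3119222, Pow(2294096, -1))) = Add(Mul(Mul(4373525, Rational(1, 1148622)), Rational(1, 124651)), Mul(-3119222, Rational(1, 2294096))) = Add(Mul(Rational(4373525, 1148622), Rational(1, 124651)), Rational(-1559611, 1147048)) = Add(Rational(4373525, 143176880922), Rational(-1559611, 1147048)) = Rational(-111647610894268571, 82115377453909128)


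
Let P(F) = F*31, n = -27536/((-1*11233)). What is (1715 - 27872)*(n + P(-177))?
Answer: 1611478755795/11233 ≈ 1.4346e+8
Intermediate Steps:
n = 27536/11233 (n = -27536/(-11233) = -27536*(-1/11233) = 27536/11233 ≈ 2.4513)
P(F) = 31*F
(1715 - 27872)*(n + P(-177)) = (1715 - 27872)*(27536/11233 + 31*(-177)) = -26157*(27536/11233 - 5487) = -26157*(-61607935/11233) = 1611478755795/11233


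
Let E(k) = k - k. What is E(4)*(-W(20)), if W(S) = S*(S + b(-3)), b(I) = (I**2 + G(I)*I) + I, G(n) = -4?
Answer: 0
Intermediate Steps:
E(k) = 0
b(I) = I**2 - 3*I (b(I) = (I**2 - 4*I) + I = I**2 - 3*I)
W(S) = S*(18 + S) (W(S) = S*(S - 3*(-3 - 3)) = S*(S - 3*(-6)) = S*(S + 18) = S*(18 + S))
E(4)*(-W(20)) = 0*(-20*(18 + 20)) = 0*(-20*38) = 0*(-1*760) = 0*(-760) = 0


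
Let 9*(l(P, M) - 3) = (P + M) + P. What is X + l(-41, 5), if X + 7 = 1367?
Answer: 12190/9 ≈ 1354.4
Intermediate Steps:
X = 1360 (X = -7 + 1367 = 1360)
l(P, M) = 3 + M/9 + 2*P/9 (l(P, M) = 3 + ((P + M) + P)/9 = 3 + ((M + P) + P)/9 = 3 + (M + 2*P)/9 = 3 + (M/9 + 2*P/9) = 3 + M/9 + 2*P/9)
X + l(-41, 5) = 1360 + (3 + (⅑)*5 + (2/9)*(-41)) = 1360 + (3 + 5/9 - 82/9) = 1360 - 50/9 = 12190/9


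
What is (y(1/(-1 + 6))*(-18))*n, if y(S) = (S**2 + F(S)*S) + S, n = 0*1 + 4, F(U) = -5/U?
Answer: 8568/25 ≈ 342.72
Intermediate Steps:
n = 4 (n = 0 + 4 = 4)
y(S) = -5 + S + S**2 (y(S) = (S**2 + (-5/S)*S) + S = (S**2 - 5) + S = (-5 + S**2) + S = -5 + S + S**2)
(y(1/(-1 + 6))*(-18))*n = ((-5 + (1 + 1/(-1 + 6))/(-1 + 6))*(-18))*4 = ((-5 + (1 + 1/5)/5)*(-18))*4 = ((-5 + (1/5)*(6/5))*(-18))*4 = ((-5 + 6/25)*(-18))*4 = -119/25*(-18)*4 = (2142/25)*4 = 8568/25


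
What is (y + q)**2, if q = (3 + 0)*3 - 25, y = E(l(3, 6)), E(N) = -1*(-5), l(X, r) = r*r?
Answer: 121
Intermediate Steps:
l(X, r) = r**2
E(N) = 5
y = 5
q = -16 (q = 3*3 - 25 = 9 - 25 = -16)
(y + q)**2 = (5 - 16)**2 = (-11)**2 = 121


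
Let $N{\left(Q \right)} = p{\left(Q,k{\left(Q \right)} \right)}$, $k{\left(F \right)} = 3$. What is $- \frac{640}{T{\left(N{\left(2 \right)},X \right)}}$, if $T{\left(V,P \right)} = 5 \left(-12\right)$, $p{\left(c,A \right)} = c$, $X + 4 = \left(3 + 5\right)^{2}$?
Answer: $\frac{32}{3} \approx 10.667$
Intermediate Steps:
$X = 60$ ($X = -4 + \left(3 + 5\right)^{2} = -4 + 8^{2} = -4 + 64 = 60$)
$N{\left(Q \right)} = Q$
$T{\left(V,P \right)} = -60$
$- \frac{640}{T{\left(N{\left(2 \right)},X \right)}} = - \frac{640}{-60} = \left(-640\right) \left(- \frac{1}{60}\right) = \frac{32}{3}$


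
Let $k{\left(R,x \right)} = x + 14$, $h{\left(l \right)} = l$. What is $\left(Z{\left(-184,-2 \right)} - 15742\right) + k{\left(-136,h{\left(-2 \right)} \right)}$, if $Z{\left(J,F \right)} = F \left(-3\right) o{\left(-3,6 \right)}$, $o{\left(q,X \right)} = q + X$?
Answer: $-15712$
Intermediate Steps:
$k{\left(R,x \right)} = 14 + x$
$o{\left(q,X \right)} = X + q$
$Z{\left(J,F \right)} = - 9 F$ ($Z{\left(J,F \right)} = F \left(-3\right) \left(6 - 3\right) = - 3 F 3 = - 9 F$)
$\left(Z{\left(-184,-2 \right)} - 15742\right) + k{\left(-136,h{\left(-2 \right)} \right)} = \left(\left(-9\right) \left(-2\right) - 15742\right) + \left(14 - 2\right) = \left(18 - 15742\right) + 12 = -15724 + 12 = -15712$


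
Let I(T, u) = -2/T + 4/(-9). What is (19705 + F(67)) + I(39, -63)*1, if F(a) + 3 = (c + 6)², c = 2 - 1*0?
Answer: 2312564/117 ≈ 19766.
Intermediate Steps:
c = 2 (c = 2 + 0 = 2)
I(T, u) = -4/9 - 2/T (I(T, u) = -2/T + 4*(-⅑) = -2/T - 4/9 = -4/9 - 2/T)
F(a) = 61 (F(a) = -3 + (2 + 6)² = -3 + 8² = -3 + 64 = 61)
(19705 + F(67)) + I(39, -63)*1 = (19705 + 61) + (-4/9 - 2/39)*1 = 19766 + (-4/9 - 2*1/39)*1 = 19766 + (-4/9 - 2/39)*1 = 19766 - 58/117*1 = 19766 - 58/117 = 2312564/117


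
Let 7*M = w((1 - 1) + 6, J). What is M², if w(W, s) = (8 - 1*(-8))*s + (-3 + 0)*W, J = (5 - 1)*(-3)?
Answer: 900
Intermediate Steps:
J = -12 (J = 4*(-3) = -12)
w(W, s) = -3*W + 16*s (w(W, s) = (8 + 8)*s - 3*W = 16*s - 3*W = -3*W + 16*s)
M = -30 (M = (-3*((1 - 1) + 6) + 16*(-12))/7 = (-3*(0 + 6) - 192)/7 = (-3*6 - 192)/7 = (-18 - 192)/7 = (⅐)*(-210) = -30)
M² = (-30)² = 900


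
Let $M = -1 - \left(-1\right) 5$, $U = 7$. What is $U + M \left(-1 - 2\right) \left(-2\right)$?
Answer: $31$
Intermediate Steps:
$M = 4$ ($M = -1 - -5 = -1 + 5 = 4$)
$U + M \left(-1 - 2\right) \left(-2\right) = 7 + 4 \left(-1 - 2\right) \left(-2\right) = 7 + 4 \left(\left(-3\right) \left(-2\right)\right) = 7 + 4 \cdot 6 = 7 + 24 = 31$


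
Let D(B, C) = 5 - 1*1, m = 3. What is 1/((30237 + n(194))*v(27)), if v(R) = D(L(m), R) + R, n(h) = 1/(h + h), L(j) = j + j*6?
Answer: 388/363690667 ≈ 1.0668e-6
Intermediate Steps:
L(j) = 7*j (L(j) = j + 6*j = 7*j)
D(B, C) = 4 (D(B, C) = 5 - 1 = 4)
n(h) = 1/(2*h)
v(R) = 4 + R
1/((30237 + n(194))*v(27)) = 1/((30237 + (½)/194)*(4 + 27)) = 1/((30237 + (½)*(1/194))*31) = (1/31)/(30237 + 1/388) = (1/31)/(11731957/388) = (388/11731957)*(1/31) = 388/363690667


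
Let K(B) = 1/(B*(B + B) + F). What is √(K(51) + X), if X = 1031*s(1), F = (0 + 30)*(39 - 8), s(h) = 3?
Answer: √29075302641/3066 ≈ 55.615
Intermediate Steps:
F = 930 (F = 30*31 = 930)
X = 3093 (X = 1031*3 = 3093)
K(B) = 1/(930 + 2*B²) (K(B) = 1/(B*(B + B) + 930) = 1/(B*(2*B) + 930) = 1/(2*B² + 930) = 1/(930 + 2*B²))
√(K(51) + X) = √(1/(2*(465 + 51²)) + 3093) = √(1/(2*(465 + 2601)) + 3093) = √((½)/3066 + 3093) = √((½)*(1/3066) + 3093) = √(1/6132 + 3093) = √(18966277/6132) = √29075302641/3066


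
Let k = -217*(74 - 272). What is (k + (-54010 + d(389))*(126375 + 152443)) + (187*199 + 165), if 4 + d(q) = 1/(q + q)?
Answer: -5858337957603/389 ≈ -1.5060e+10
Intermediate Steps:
d(q) = -4 + 1/(2*q) (d(q) = -4 + 1/(q + q) = -4 + 1/(2*q))
k = 42966 (k = -217*(-198) = 42966)
(k + (-54010 + d(389))*(126375 + 152443)) + (187*199 + 165) = (42966 + (-54010 + (-4 + (½)/389))*(126375 + 152443)) + (187*199 + 165) = (42966 + (-54010 + (-4 + (½)*(1/389)))*278818) + (37213 + 165) = (42966 + (-54010 + (-4 + 1/778))*278818) + 37378 = (42966 + (-54010 - 3111/778)*278818) + 37378 = (42966 - 42022891/778*278818) + 37378 = (42966 - 5858369211419/389) + 37378 = -5858352497645/389 + 37378 = -5858337957603/389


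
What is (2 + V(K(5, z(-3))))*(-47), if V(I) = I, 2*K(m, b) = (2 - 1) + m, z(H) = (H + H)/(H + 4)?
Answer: -235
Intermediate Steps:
z(H) = 2*H/(4 + H) (z(H) = (2*H)/(4 + H) = 2*H/(4 + H))
K(m, b) = 1/2 + m/2 (K(m, b) = ((2 - 1) + m)/2 = (1 + m)/2 = 1/2 + m/2)
(2 + V(K(5, z(-3))))*(-47) = (2 + (1/2 + (1/2)*5))*(-47) = (2 + (1/2 + 5/2))*(-47) = (2 + 3)*(-47) = 5*(-47) = -235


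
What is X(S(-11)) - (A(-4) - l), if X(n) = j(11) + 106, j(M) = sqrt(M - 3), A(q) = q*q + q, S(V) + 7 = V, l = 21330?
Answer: 21424 + 2*sqrt(2) ≈ 21427.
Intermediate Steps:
S(V) = -7 + V
A(q) = q + q**2 (A(q) = q**2 + q = q + q**2)
j(M) = sqrt(-3 + M)
X(n) = 106 + 2*sqrt(2) (X(n) = sqrt(-3 + 11) + 106 = sqrt(8) + 106 = 2*sqrt(2) + 106 = 106 + 2*sqrt(2))
X(S(-11)) - (A(-4) - l) = (106 + 2*sqrt(2)) - (-4*(1 - 4) - 1*21330) = (106 + 2*sqrt(2)) - (-4*(-3) - 21330) = (106 + 2*sqrt(2)) - (12 - 21330) = (106 + 2*sqrt(2)) - 1*(-21318) = (106 + 2*sqrt(2)) + 21318 = 21424 + 2*sqrt(2)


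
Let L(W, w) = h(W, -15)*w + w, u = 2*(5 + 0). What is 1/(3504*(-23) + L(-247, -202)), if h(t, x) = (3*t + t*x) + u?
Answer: -1/681542 ≈ -1.4673e-6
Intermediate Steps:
u = 10 (u = 2*5 = 10)
h(t, x) = 10 + 3*t + t*x (h(t, x) = (3*t + t*x) + 10 = 10 + 3*t + t*x)
L(W, w) = w + w*(10 - 12*W) (L(W, w) = (10 + 3*W + W*(-15))*w + w = (10 + 3*W - 15*W)*w + w = (10 - 12*W)*w + w = w*(10 - 12*W) + w = w + w*(10 - 12*W))
1/(3504*(-23) + L(-247, -202)) = 1/(3504*(-23) - 202*(11 - 12*(-247))) = 1/(-80592 - 202*(11 + 2964)) = 1/(-80592 - 202*2975) = 1/(-80592 - 600950) = 1/(-681542) = -1/681542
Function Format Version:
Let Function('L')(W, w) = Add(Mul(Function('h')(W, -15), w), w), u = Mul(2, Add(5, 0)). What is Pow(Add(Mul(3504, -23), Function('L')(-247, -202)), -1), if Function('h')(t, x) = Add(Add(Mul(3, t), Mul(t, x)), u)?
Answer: Rational(-1, 681542) ≈ -1.4673e-6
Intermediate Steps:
u = 10 (u = Mul(2, 5) = 10)
Function('h')(t, x) = Add(10, Mul(3, t), Mul(t, x)) (Function('h')(t, x) = Add(Add(Mul(3, t), Mul(t, x)), 10) = Add(10, Mul(3, t), Mul(t, x)))
Function('L')(W, w) = Add(w, Mul(w, Add(10, Mul(-12, W)))) (Function('L')(W, w) = Add(Mul(Add(10, Mul(3, W), Mul(W, -15)), w), w) = Add(Mul(Add(10, Mul(3, W), Mul(-15, W)), w), w) = Add(Mul(Add(10, Mul(-12, W)), w), w) = Add(Mul(w, Add(10, Mul(-12, W))), w) = Add(w, Mul(w, Add(10, Mul(-12, W)))))
Pow(Add(Mul(3504, -23), Function('L')(-247, -202)), -1) = Pow(Add(Mul(3504, -23), Mul(-202, Add(11, Mul(-12, -247)))), -1) = Pow(Add(-80592, Mul(-202, Add(11, 2964))), -1) = Pow(Add(-80592, Mul(-202, 2975)), -1) = Pow(Add(-80592, -600950), -1) = Pow(-681542, -1) = Rational(-1, 681542)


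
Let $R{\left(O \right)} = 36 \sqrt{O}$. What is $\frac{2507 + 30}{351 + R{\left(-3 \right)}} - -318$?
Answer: $\frac{1529807}{4707} - \frac{10148 i \sqrt{3}}{14121} \approx 325.01 - 1.2447 i$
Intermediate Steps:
$\frac{2507 + 30}{351 + R{\left(-3 \right)}} - -318 = \frac{2507 + 30}{351 + 36 \sqrt{-3}} - -318 = \frac{2537}{351 + 36 i \sqrt{3}} + 318 = 318 + \frac{2537}{351 + 36 i \sqrt{3}}$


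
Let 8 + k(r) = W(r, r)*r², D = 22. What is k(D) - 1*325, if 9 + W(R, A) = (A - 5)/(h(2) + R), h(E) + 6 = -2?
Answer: -28709/7 ≈ -4101.3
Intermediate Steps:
h(E) = -8 (h(E) = -6 - 2 = -8)
W(R, A) = -9 + (-5 + A)/(-8 + R) (W(R, A) = -9 + (A - 5)/(-8 + R) = -9 + (-5 + A)/(-8 + R))
k(r) = -8 + r²*(67 - 8*r)/(-8 + r) (k(r) = -8 + ((67 + r - 9*r)/(-8 + r))*r² = -8 + ((67 - 8*r)/(-8 + r))*r² = -8 + r²*(67 - 8*r)/(-8 + r))
k(D) - 1*325 = (64 - 8*22 + 22²*(67 - 8*22))/(-8 + 22) - 1*325 = (64 - 176 + 484*(67 - 176))/14 - 325 = (64 - 176 + 484*(-109))/14 - 325 = (64 - 176 - 52756)/14 - 325 = (1/14)*(-52868) - 325 = -26434/7 - 325 = -28709/7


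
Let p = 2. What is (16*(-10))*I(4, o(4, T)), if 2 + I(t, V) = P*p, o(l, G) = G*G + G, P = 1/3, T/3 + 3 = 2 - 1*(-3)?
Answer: 640/3 ≈ 213.33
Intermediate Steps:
T = 6 (T = -9 + 3*(2 - 1*(-3)) = -9 + 3*(2 + 3) = -9 + 3*5 = -9 + 15 = 6)
P = 1/3 ≈ 0.33333
o(l, G) = G + G**2 (o(l, G) = G**2 + G = G + G**2)
I(t, V) = -4/3 (I(t, V) = -2 + (1/3)*2 = -2 + 2/3 = -4/3)
(16*(-10))*I(4, o(4, T)) = (16*(-10))*(-4/3) = -160*(-4/3) = 640/3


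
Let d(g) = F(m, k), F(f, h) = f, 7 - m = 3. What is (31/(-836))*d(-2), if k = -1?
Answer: -31/209 ≈ -0.14833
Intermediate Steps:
m = 4 (m = 7 - 1*3 = 7 - 3 = 4)
d(g) = 4
(31/(-836))*d(-2) = (31/(-836))*4 = (31*(-1/836))*4 = -31/836*4 = -31/209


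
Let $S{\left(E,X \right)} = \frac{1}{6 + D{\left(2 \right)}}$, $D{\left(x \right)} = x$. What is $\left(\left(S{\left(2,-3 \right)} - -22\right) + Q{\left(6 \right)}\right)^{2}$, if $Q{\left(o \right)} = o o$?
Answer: $\frac{216225}{64} \approx 3378.5$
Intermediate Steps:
$S{\left(E,X \right)} = \frac{1}{8}$ ($S{\left(E,X \right)} = \frac{1}{6 + 2} = \frac{1}{8}$)
$Q{\left(o \right)} = o^{2}$
$\left(\left(S{\left(2,-3 \right)} - -22\right) + Q{\left(6 \right)}\right)^{2} = \left(\left(\frac{1}{8} - -22\right) + 6^{2}\right)^{2} = \left(\left(\frac{1}{8} + 22\right) + 36\right)^{2} = \left(\frac{177}{8} + 36\right)^{2} = \left(\frac{465}{8}\right)^{2} = \frac{216225}{64}$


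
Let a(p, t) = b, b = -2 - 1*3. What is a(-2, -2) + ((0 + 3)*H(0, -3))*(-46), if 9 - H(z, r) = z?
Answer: -1247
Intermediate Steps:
b = -5 (b = -2 - 3 = -5)
a(p, t) = -5
H(z, r) = 9 - z
a(-2, -2) + ((0 + 3)*H(0, -3))*(-46) = -5 + ((0 + 3)*(9 - 1*0))*(-46) = -5 + (3*(9 + 0))*(-46) = -5 + (3*9)*(-46) = -5 + 27*(-46) = -5 - 1242 = -1247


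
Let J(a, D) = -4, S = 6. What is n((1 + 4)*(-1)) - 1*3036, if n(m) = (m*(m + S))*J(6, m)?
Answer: -3016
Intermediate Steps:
n(m) = -4*m*(6 + m) (n(m) = (m*(m + 6))*(-4) = (m*(6 + m))*(-4) = -4*m*(6 + m))
n((1 + 4)*(-1)) - 1*3036 = -4*(1 + 4)*(-1)*(6 + (1 + 4)*(-1)) - 1*3036 = -4*5*(-1)*(6 + 5*(-1)) - 3036 = -4*(-5)*(6 - 5) - 3036 = -4*(-5)*1 - 3036 = 20 - 3036 = -3016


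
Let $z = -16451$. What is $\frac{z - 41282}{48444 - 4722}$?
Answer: $- \frac{57733}{43722} \approx -1.3205$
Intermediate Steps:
$\frac{z - 41282}{48444 - 4722} = \frac{-16451 - 41282}{48444 - 4722} = - \frac{57733}{43722}$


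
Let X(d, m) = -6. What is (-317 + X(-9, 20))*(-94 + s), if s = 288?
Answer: -62662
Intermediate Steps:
(-317 + X(-9, 20))*(-94 + s) = (-317 - 6)*(-94 + 288) = -323*194 = -62662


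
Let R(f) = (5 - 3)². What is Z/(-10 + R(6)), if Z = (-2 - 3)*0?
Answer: 0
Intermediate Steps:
R(f) = 4 (R(f) = 2² = 4)
Z = 0 (Z = -5*0 = 0)
Z/(-10 + R(6)) = 0/(-10 + 4) = 0/(-6) = 0*(-⅙) = 0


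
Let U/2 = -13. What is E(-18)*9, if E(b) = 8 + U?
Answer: -162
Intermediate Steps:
U = -26 (U = 2*(-13) = -26)
E(b) = -18 (E(b) = 8 - 26 = -18)
E(-18)*9 = -18*9 = -162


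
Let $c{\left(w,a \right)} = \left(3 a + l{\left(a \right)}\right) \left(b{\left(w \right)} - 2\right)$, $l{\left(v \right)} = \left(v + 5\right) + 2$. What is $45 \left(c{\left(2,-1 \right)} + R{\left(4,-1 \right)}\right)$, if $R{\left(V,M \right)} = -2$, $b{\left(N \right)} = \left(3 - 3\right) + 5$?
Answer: $315$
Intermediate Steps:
$b{\left(N \right)} = 5$ ($b{\left(N \right)} = 0 + 5 = 5$)
$l{\left(v \right)} = 7 + v$ ($l{\left(v \right)} = \left(5 + v\right) + 2 = 7 + v$)
$c{\left(w,a \right)} = 21 + 12 a$ ($c{\left(w,a \right)} = \left(3 a + \left(7 + a\right)\right) \left(5 - 2\right) = \left(7 + 4 a\right) 3 = 21 + 12 a$)
$45 \left(c{\left(2,-1 \right)} + R{\left(4,-1 \right)}\right) = 45 \left(\left(21 + 12 \left(-1\right)\right) - 2\right) = 45 \left(\left(21 - 12\right) - 2\right) = 45 \left(9 - 2\right) = 45 \cdot 7 = 315$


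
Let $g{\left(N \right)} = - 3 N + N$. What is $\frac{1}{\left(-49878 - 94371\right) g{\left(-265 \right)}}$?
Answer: $- \frac{1}{76451970} \approx -1.308 \cdot 10^{-8}$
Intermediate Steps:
$g{\left(N \right)} = - 2 N$
$\frac{1}{\left(-49878 - 94371\right) g{\left(-265 \right)}} = \frac{1}{\left(-49878 - 94371\right) \left(\left(-2\right) \left(-265\right)\right)} = \frac{1}{\left(-144249\right) 530} = \left(- \frac{1}{144249}\right) \frac{1}{530} = - \frac{1}{76451970}$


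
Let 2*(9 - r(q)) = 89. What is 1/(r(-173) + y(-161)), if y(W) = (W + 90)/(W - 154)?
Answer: -630/22223 ≈ -0.028349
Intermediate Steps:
y(W) = (90 + W)/(-154 + W)
r(q) = -71/2 (r(q) = 9 - ½*89 = 9 - 89/2 = -71/2)
1/(r(-173) + y(-161)) = 1/(-71/2 + (90 - 161)/(-154 - 161)) = 1/(-71/2 - 71/(-315)) = 1/(-71/2 - 1/315*(-71)) = 1/(-71/2 + 71/315) = 1/(-22223/630) = -630/22223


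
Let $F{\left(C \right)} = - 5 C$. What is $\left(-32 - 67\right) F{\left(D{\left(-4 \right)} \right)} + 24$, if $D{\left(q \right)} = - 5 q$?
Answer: $9924$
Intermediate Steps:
$\left(-32 - 67\right) F{\left(D{\left(-4 \right)} \right)} + 24 = \left(-32 - 67\right) \left(- 5 \left(\left(-5\right) \left(-4\right)\right)\right) + 24 = - 99 \left(\left(-5\right) 20\right) + 24 = \left(-99\right) \left(-100\right) + 24 = 9900 + 24 = 9924$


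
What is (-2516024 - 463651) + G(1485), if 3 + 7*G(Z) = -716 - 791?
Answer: -20859235/7 ≈ -2.9799e+6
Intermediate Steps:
G(Z) = -1510/7 (G(Z) = -3/7 + (-716 - 791)/7 = -3/7 + (⅐)*(-1507) = -3/7 - 1507/7 = -1510/7)
(-2516024 - 463651) + G(1485) = (-2516024 - 463651) - 1510/7 = -2979675 - 1510/7 = -20859235/7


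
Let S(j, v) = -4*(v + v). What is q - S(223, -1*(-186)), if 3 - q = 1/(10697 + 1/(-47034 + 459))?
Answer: 742835199459/498212774 ≈ 1491.0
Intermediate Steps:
S(j, v) = -8*v
q = 1494591747/498212774 (q = 3 - 1/(10697 + 1/(-47034 + 459)) = 3 - 1/(10697 + 1/(-46575)) = 3 - 1/(10697 - 1/46575) = 3 - 1/498212774/46575 = 3 - 1*46575/498212774 = 3 - 46575/498212774 = 1494591747/498212774 ≈ 2.9999)
q - S(223, -1*(-186)) = 1494591747/498212774 - (-8)*(-1*(-186)) = 1494591747/498212774 - (-8)*186 = 1494591747/498212774 - 1*(-1488) = 1494591747/498212774 + 1488 = 742835199459/498212774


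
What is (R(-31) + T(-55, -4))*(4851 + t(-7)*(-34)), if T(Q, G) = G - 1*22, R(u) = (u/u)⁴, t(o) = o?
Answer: -127225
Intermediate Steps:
R(u) = 1 (R(u) = 1⁴ = 1)
T(Q, G) = -22 + G (T(Q, G) = G - 22 = -22 + G)
(R(-31) + T(-55, -4))*(4851 + t(-7)*(-34)) = (1 + (-22 - 4))*(4851 - 7*(-34)) = (1 - 26)*(4851 + 238) = -25*5089 = -127225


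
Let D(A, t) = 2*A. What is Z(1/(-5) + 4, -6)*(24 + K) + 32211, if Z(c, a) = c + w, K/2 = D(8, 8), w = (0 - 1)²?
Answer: 162399/5 ≈ 32480.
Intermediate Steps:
w = 1 (w = (-1)² = 1)
K = 32 (K = 2*(2*8) = 2*16 = 32)
Z(c, a) = 1 + c (Z(c, a) = c + 1 = 1 + c)
Z(1/(-5) + 4, -6)*(24 + K) + 32211 = (1 + (1/(-5) + 4))*(24 + 32) + 32211 = (1 + (-⅕ + 4))*56 + 32211 = (1 + 19/5)*56 + 32211 = (24/5)*56 + 32211 = 1344/5 + 32211 = 162399/5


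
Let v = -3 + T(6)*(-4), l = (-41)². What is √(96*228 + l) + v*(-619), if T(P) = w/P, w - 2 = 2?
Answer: 10523/3 + 7*√481 ≈ 3661.2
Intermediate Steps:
w = 4 (w = 2 + 2 = 4)
l = 1681
T(P) = 4/P
v = -17/3 (v = -3 + (4/6)*(-4) = -3 + (4*(⅙))*(-4) = -3 + (⅔)*(-4) = -3 - 8/3 = -17/3 ≈ -5.6667)
√(96*228 + l) + v*(-619) = √(96*228 + 1681) - 17/3*(-619) = √(21888 + 1681) + 10523/3 = √23569 + 10523/3 = 7*√481 + 10523/3 = 10523/3 + 7*√481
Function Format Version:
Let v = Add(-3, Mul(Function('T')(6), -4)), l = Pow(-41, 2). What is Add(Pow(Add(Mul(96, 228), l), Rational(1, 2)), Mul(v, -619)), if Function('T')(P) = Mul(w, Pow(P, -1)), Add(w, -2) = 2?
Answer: Add(Rational(10523, 3), Mul(7, Pow(481, Rational(1, 2)))) ≈ 3661.2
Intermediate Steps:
w = 4 (w = Add(2, 2) = 4)
l = 1681
Function('T')(P) = Mul(4, Pow(P, -1))
v = Rational(-17, 3) (v = Add(-3, Mul(Mul(4, Pow(6, -1)), -4)) = Add(-3, Mul(Mul(4, Rational(1, 6)), -4)) = Add(-3, Mul(Rational(2, 3), -4)) = Add(-3, Rational(-8, 3)) = Rational(-17, 3) ≈ -5.6667)
Add(Pow(Add(Mul(96, 228), l), Rational(1, 2)), Mul(v, -619)) = Add(Pow(Add(Mul(96, 228), 1681), Rational(1, 2)), Mul(Rational(-17, 3), -619)) = Add(Pow(Add(21888, 1681), Rational(1, 2)), Rational(10523, 3)) = Add(Pow(23569, Rational(1, 2)), Rational(10523, 3)) = Add(Mul(7, Pow(481, Rational(1, 2))), Rational(10523, 3)) = Add(Rational(10523, 3), Mul(7, Pow(481, Rational(1, 2))))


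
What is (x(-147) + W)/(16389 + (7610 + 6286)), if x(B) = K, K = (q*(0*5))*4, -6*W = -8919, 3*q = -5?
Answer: 991/20190 ≈ 0.049084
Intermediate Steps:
q = -5/3 (q = (⅓)*(-5) = -5/3 ≈ -1.6667)
W = 2973/2 (W = -⅙*(-8919) = 2973/2 ≈ 1486.5)
K = 0 (K = -0*5*4 = -5/3*0*4 = 0*4 = 0)
x(B) = 0
(x(-147) + W)/(16389 + (7610 + 6286)) = (0 + 2973/2)/(16389 + (7610 + 6286)) = 2973/(2*(16389 + 13896)) = (2973/2)/30285 = (2973/2)*(1/30285) = 991/20190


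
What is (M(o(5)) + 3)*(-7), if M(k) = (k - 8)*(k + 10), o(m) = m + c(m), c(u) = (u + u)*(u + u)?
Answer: -78106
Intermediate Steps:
c(u) = 4*u² (c(u) = (2*u)*(2*u) = 4*u²)
o(m) = m + 4*m²
M(k) = (-8 + k)*(10 + k)
(M(o(5)) + 3)*(-7) = ((-80 + (5*(1 + 4*5))² + 2*(5*(1 + 4*5))) + 3)*(-7) = ((-80 + (5*(1 + 20))² + 2*(5*(1 + 20))) + 3)*(-7) = ((-80 + (5*21)² + 2*(5*21)) + 3)*(-7) = ((-80 + 105² + 2*105) + 3)*(-7) = ((-80 + 11025 + 210) + 3)*(-7) = (11155 + 3)*(-7) = 11158*(-7) = -78106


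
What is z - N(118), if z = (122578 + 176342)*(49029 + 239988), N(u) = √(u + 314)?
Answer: 86392961640 - 12*√3 ≈ 8.6393e+10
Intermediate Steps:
N(u) = √(314 + u)
z = 86392961640 (z = 298920*289017 = 86392961640)
z - N(118) = 86392961640 - √(314 + 118) = 86392961640 - √432 = 86392961640 - 12*√3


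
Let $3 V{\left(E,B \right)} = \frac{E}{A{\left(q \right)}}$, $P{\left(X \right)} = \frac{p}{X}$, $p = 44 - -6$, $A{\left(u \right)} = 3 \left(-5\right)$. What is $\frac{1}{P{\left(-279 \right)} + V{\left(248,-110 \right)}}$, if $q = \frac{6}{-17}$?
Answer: $- \frac{155}{882} \approx -0.17574$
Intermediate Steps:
$q = - \frac{6}{17}$ ($q = 6 \left(- \frac{1}{17}\right) = - \frac{6}{17} \approx -0.35294$)
$A{\left(u \right)} = -15$
$p = 50$ ($p = 44 + 6 = 50$)
$P{\left(X \right)} = \frac{50}{X}$
$V{\left(E,B \right)} = - \frac{E}{45}$ ($V{\left(E,B \right)} = \frac{E \frac{1}{-15}}{3} = \frac{E \left(- \frac{1}{15}\right)}{3} = \frac{\left(- \frac{1}{15}\right) E}{3} = - \frac{E}{45}$)
$\frac{1}{P{\left(-279 \right)} + V{\left(248,-110 \right)}} = \frac{1}{\frac{50}{-279} - \frac{248}{45}} = \frac{1}{50 \left(- \frac{1}{279}\right) - \frac{248}{45}} = \frac{1}{- \frac{50}{279} - \frac{248}{45}} = \frac{1}{- \frac{882}{155}} = - \frac{155}{882}$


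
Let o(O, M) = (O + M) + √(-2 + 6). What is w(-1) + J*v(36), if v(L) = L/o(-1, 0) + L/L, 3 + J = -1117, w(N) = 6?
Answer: -41434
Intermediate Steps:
J = -1120 (J = -3 - 1117 = -1120)
o(O, M) = 2 + M + O (o(O, M) = (M + O) + √4 = (M + O) + 2 = 2 + M + O)
v(L) = 1 + L (v(L) = L/(2 + 0 - 1) + L/L = L/1 + 1 = L*1 + 1 = L + 1 = 1 + L)
w(-1) + J*v(36) = 6 - 1120*(1 + 36) = 6 - 1120*37 = 6 - 41440 = -41434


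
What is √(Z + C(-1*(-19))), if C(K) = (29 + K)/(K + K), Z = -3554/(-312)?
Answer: √27792687/1482 ≈ 3.5573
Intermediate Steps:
Z = 1777/156 (Z = -3554*(-1/312) = 1777/156 ≈ 11.391)
C(K) = (29 + K)/(2*K) (C(K) = (29 + K)/((2*K)) = (29 + K)*(1/(2*K)) = (29 + K)/(2*K))
√(Z + C(-1*(-19))) = √(1777/156 + (29 - 1*(-19))/(2*((-1*(-19))))) = √(1777/156 + (½)*(29 + 19)/19) = √(1777/156 + (½)*(1/19)*48) = √(1777/156 + 24/19) = √(37507/2964) = √27792687/1482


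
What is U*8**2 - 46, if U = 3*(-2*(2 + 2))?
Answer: -1582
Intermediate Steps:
U = -24 (U = 3*(-2*4) = 3*(-8) = -24)
U*8**2 - 46 = -24*8**2 - 46 = -24*64 - 46 = -1536 - 46 = -1582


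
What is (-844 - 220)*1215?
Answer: -1292760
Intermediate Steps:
(-844 - 220)*1215 = -1064*1215 = -1292760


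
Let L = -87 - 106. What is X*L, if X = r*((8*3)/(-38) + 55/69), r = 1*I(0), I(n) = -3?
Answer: 41881/437 ≈ 95.838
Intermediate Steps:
r = -3 (r = 1*(-3) = -3)
X = -217/437 (X = -3*((8*3)/(-38) + 55/69) = -3*(24*(-1/38) + 55*(1/69)) = -3*(-12/19 + 55/69) = -3*217/1311 = -217/437 ≈ -0.49657)
L = -193
X*L = -217/437*(-193) = 41881/437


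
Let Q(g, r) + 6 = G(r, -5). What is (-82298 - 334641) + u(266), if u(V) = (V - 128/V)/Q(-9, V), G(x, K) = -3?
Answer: -499111297/1197 ≈ -4.1697e+5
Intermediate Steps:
Q(g, r) = -9 (Q(g, r) = -6 - 3 = -9)
u(V) = -V/9 + 128/(9*V) (u(V) = (V - 128/V)/(-9) = (V - 128/V)*(-1/9) = -V/9 + 128/(9*V))
(-82298 - 334641) + u(266) = (-82298 - 334641) + (1/9)*(128 - 1*266**2)/266 = -416939 + (1/9)*(1/266)*(128 - 1*70756) = -416939 + (1/9)*(1/266)*(128 - 70756) = -416939 + (1/9)*(1/266)*(-70628) = -416939 - 35314/1197 = -499111297/1197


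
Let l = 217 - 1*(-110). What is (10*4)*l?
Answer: 13080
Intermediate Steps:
l = 327 (l = 217 + 110 = 327)
(10*4)*l = (10*4)*327 = 40*327 = 13080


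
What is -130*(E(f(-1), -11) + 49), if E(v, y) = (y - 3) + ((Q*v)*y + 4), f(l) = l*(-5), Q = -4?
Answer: -33670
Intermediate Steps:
f(l) = -5*l
E(v, y) = 1 + y - 4*v*y (E(v, y) = (y - 3) + ((-4*v)*y + 4) = (-3 + y) + (-4*v*y + 4) = (-3 + y) + (4 - 4*v*y) = 1 + y - 4*v*y)
-130*(E(f(-1), -11) + 49) = -130*((1 - 11 - 4*(-5*(-1))*(-11)) + 49) = -130*((1 - 11 - 4*5*(-11)) + 49) = -130*((1 - 11 + 220) + 49) = -130*(210 + 49) = -130*259 = -33670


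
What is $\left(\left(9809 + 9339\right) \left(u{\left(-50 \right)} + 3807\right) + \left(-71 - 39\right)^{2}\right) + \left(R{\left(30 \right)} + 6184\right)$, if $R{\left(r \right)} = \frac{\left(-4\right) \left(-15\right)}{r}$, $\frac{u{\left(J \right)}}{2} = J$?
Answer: $70999922$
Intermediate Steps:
$u{\left(J \right)} = 2 J$
$R{\left(r \right)} = \frac{60}{r}$
$\left(\left(9809 + 9339\right) \left(u{\left(-50 \right)} + 3807\right) + \left(-71 - 39\right)^{2}\right) + \left(R{\left(30 \right)} + 6184\right) = \left(\left(9809 + 9339\right) \left(2 \left(-50\right) + 3807\right) + \left(-71 - 39\right)^{2}\right) + \left(\frac{60}{30} + 6184\right) = \left(19148 \left(-100 + 3807\right) + \left(-110\right)^{2}\right) + \left(60 \cdot \frac{1}{30} + 6184\right) = \left(19148 \cdot 3707 + 12100\right) + \left(2 + 6184\right) = \left(70981636 + 12100\right) + 6186 = 70993736 + 6186 = 70999922$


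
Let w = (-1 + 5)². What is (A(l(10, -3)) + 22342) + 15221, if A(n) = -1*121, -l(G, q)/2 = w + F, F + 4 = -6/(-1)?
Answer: 37442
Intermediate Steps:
F = 2 (F = -4 - 6/(-1) = -4 - 6*(-1) = -4 + 6 = 2)
w = 16 (w = 4² = 16)
l(G, q) = -36 (l(G, q) = -2*(16 + 2) = -2*18 = -36)
A(n) = -121
(A(l(10, -3)) + 22342) + 15221 = (-121 + 22342) + 15221 = 22221 + 15221 = 37442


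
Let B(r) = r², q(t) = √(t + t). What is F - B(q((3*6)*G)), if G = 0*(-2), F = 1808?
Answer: 1808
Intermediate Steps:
G = 0
q(t) = √2*√t (q(t) = √(2*t) = √2*√t)
F - B(q((3*6)*G)) = 1808 - (√2*√((3*6)*0))² = 1808 - (√2*√(18*0))² = 1808 - (√2*√0)² = 1808 - (√2*0)² = 1808 - 1*0² = 1808 - 1*0 = 1808 + 0 = 1808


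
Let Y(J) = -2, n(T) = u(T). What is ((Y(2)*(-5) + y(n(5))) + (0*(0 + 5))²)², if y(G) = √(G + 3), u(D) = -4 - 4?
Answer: (10 + I*√5)² ≈ 95.0 + 44.721*I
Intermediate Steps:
u(D) = -8
n(T) = -8
y(G) = √(3 + G)
((Y(2)*(-5) + y(n(5))) + (0*(0 + 5))²)² = ((-2*(-5) + √(3 - 8)) + (0*(0 + 5))²)² = ((10 + √(-5)) + (0*5)²)² = ((10 + I*√5) + 0²)² = ((10 + I*√5) + 0)² = (10 + I*√5)²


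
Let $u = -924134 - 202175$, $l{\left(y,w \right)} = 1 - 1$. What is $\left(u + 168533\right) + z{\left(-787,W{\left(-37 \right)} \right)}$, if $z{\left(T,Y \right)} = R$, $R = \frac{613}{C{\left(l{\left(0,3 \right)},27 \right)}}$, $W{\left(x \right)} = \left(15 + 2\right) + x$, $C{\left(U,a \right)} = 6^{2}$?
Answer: $- \frac{34479323}{36} \approx -9.5776 \cdot 10^{5}$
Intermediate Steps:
$l{\left(y,w \right)} = 0$
$C{\left(U,a \right)} = 36$
$W{\left(x \right)} = 17 + x$
$R = \frac{613}{36} \approx 17.028$
$z{\left(T,Y \right)} = \frac{613}{36}$
$u = -1126309$
$\left(u + 168533\right) + z{\left(-787,W{\left(-37 \right)} \right)} = \left(-1126309 + 168533\right) + \frac{613}{36} = -957776 + \frac{613}{36} = - \frac{34479323}{36}$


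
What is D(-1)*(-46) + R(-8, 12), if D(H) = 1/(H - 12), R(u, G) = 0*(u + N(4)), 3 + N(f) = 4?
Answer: 46/13 ≈ 3.5385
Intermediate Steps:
N(f) = 1 (N(f) = -3 + 4 = 1)
R(u, G) = 0 (R(u, G) = 0*(u + 1) = 0*(1 + u) = 0)
D(H) = 1/(-12 + H)
D(-1)*(-46) + R(-8, 12) = -46/(-12 - 1) + 0 = -46/(-13) + 0 = -1/13*(-46) + 0 = 46/13 + 0 = 46/13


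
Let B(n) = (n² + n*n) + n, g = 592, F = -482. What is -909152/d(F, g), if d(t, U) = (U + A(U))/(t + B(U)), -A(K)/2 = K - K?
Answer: -39834381236/37 ≈ -1.0766e+9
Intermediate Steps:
A(K) = 0 (A(K) = -2*(K - K) = -2*0 = 0)
B(n) = n + 2*n² (B(n) = (n² + n²) + n = 2*n² + n = n + 2*n²)
d(t, U) = U/(t + U*(1 + 2*U)) (d(t, U) = (U + 0)/(t + U*(1 + 2*U)) = U/(t + U*(1 + 2*U)))
-909152/d(F, g) = -909152/(592/(-482 + 592*(1 + 2*592))) = -909152/(592/(-482 + 592*(1 + 1184))) = -909152/(592/(-482 + 592*1185)) = -909152/(592/(-482 + 701520)) = -909152/(592/701038) = -909152/(592*(1/701038)) = -909152/296/350519 = -909152*350519/296 = -39834381236/37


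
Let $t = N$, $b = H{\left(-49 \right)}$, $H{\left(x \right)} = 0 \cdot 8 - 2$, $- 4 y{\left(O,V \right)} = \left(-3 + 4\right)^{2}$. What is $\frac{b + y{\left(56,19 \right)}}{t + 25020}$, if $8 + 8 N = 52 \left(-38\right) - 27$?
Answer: $- \frac{18}{198149} \approx -9.0841 \cdot 10^{-5}$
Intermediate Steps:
$y{\left(O,V \right)} = - \frac{1}{4}$ ($y{\left(O,V \right)} = - \frac{\left(-3 + 4\right)^{2}}{4} = - \frac{1^{2}}{4} = \left(- \frac{1}{4}\right) 1 = - \frac{1}{4}$)
$H{\left(x \right)} = -2$ ($H{\left(x \right)} = 0 - 2 = -2$)
$b = -2$
$N = - \frac{2011}{8}$ ($N = -1 + \frac{52 \left(-38\right) - 27}{8} = -1 + \frac{-1976 - 27}{8} = -1 + \frac{1}{8} \left(-2003\right) = -1 - \frac{2003}{8} = - \frac{2011}{8} \approx -251.38$)
$t = - \frac{2011}{8} \approx -251.38$
$\frac{b + y{\left(56,19 \right)}}{t + 25020} = \frac{-2 - \frac{1}{4}}{- \frac{2011}{8} + 25020} = - \frac{9}{4 \cdot \frac{198149}{8}} = \left(- \frac{9}{4}\right) \frac{8}{198149} = - \frac{18}{198149}$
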